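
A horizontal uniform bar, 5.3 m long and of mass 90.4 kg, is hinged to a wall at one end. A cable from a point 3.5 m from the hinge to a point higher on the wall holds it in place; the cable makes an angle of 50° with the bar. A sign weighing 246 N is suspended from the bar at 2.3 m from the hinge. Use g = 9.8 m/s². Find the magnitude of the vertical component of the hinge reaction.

|H_y| ≈ 299 N

Take torques about the hinge: T sin 50° · 3.5 = 90.4×9.8×2.65 + 246×2.3 = 2913.5 N·m.
So T = 2913.5 / (0.7660 × 3.5) = 1086.7 N.
ΣF_y = 0: H_y = (90.4×9.8 + 246) − T sin 50° = 1131.9 − 832.43 = 299.49 N.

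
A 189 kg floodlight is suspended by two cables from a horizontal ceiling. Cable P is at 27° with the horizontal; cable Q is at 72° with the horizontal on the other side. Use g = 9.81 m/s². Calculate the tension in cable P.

T_P ≈ 580 N

Weight W = 189 × 9.81 = 1854 N acts straight down.
Horizontal: T_P cos 27° = T_Q cos 72°  →  T_Q = 2.883 T_P.
Vertical: T_P sin 27° + T_Q sin 72° = 1854.
Substituting the horizontal relation into the vertical equation gives 3.196 T_P = 1854, so T_P = 580.1 N.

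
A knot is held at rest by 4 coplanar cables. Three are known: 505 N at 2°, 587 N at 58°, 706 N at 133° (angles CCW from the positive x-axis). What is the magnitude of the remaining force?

F ≈ 1080 N

Sum the known components: ΣF_x = 334.3 N, ΣF_y = 1032 N.
For equilibrium the remaining force must supply (−ΣF_x, −ΣF_y) = (-334.3, -1032) N.
Magnitude = √((-334.3)² + (-1032)²) = 1085 N; direction = atan2(-1032, -334.3) = 252.0°.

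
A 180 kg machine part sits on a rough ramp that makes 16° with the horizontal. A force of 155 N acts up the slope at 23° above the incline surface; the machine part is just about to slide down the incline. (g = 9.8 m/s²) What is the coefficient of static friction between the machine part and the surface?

On the verge of sliding down the incline, friction is at its maximum μN and acts up the slope.
Perpendicular to incline: N = W cos 16° − P sin 23° = 1696 − 60.56 = 1635 N.
Along incline: P cos 23° + μN = W sin 16° → μ = (W sin 16° − P cos 23°) / N = 0.2101.

μ ≈ 0.210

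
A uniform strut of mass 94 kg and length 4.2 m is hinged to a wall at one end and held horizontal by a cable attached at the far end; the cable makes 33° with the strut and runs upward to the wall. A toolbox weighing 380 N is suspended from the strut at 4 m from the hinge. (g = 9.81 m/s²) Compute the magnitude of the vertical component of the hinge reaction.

|H_y| ≈ 479 N

Take torques about the hinge: T sin 33° · 4.2 = 94×9.81×2.1 + 380×4 = 3456.5 N·m.
So T = 3456.5 / (0.5446 × 4.2) = 1511 N.
ΣF_y = 0: H_y = (94×9.81 + 380) − T sin 33° = 1302.1 − 822.97 = 479.17 N.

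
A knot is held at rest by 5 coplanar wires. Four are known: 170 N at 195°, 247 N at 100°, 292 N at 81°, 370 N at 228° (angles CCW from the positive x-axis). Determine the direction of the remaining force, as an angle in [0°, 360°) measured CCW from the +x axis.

Sum the known components: ΣF_x = -409 N, ΣF_y = 212.7 N.
For equilibrium the remaining force must supply (−ΣF_x, −ΣF_y) = (409, -212.7) N.
Magnitude = √((409)² + (-212.7)²) = 461 N; direction = atan2(-212.7, 409) = 332.5°.

θ ≈ 333°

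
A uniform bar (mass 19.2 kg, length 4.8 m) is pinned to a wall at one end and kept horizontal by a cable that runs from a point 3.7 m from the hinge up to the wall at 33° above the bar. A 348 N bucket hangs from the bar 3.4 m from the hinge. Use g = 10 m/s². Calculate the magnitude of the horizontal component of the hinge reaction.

Take torques about the hinge: T sin 33° · 3.7 = 19.2×10×2.4 + 348×3.4 = 1644 N·m.
So T = 1644 / (0.5446 × 3.7) = 815.81 N.
ΣF_x = 0: H_x = T cos 33° = 684.2 N.

H_x ≈ 684 N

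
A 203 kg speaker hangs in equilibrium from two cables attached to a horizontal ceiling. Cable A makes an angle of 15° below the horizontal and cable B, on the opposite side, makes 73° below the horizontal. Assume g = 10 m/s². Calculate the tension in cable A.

Weight W = 203 × 10 = 2030 N acts straight down.
Horizontal: T_A cos 15° = T_B cos 73°  →  T_B = 3.304 T_A.
Vertical: T_A sin 15° + T_B sin 73° = 2030.
Substituting the horizontal relation into the vertical equation gives 3.418 T_A = 2030, so T_A = 593.9 N.

T_A ≈ 594 N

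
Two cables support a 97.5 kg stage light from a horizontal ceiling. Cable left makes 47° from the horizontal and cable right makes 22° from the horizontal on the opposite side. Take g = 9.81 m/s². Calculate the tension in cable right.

Weight W = 97.5 × 9.81 = 956.5 N acts straight down.
Horizontal: T_left cos 47° = T_right cos 22°  →  T_left = 1.36 T_right.
Vertical: T_left sin 47° + T_right sin 22° = 956.5.
Substituting the horizontal relation into the vertical equation gives 1.369 T_right = 956.5, so T_right = 698.7 N.

T_right ≈ 699 N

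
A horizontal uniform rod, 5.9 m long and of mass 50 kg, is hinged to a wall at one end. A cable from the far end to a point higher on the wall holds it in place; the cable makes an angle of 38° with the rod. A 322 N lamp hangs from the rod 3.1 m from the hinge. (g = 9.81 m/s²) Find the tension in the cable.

Take torques about the hinge: T sin 38° · 5.9 = 50×9.81×2.95 + 322×3.1 = 2445.2 N·m.
So T = 2445.2 / (0.6157 × 5.9) = 673.16 N.

T ≈ 673 N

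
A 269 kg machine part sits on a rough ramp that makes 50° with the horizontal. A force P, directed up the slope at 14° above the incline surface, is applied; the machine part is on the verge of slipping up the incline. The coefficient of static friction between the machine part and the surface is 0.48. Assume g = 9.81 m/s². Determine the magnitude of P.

P ≈ 2610 N

On the verge of sliding up the incline, friction equals μN and acts down the slope.
Perpendicular: N + P sin 14° = W cos 50° = 1696 N.
Along incline: P cos 14° = W sin 50° + μN  with W sin 50° = 2022 N.
Solving the pair for P and N: P = 2610 N, N = 1065 N (and f = μN = 511.1 N).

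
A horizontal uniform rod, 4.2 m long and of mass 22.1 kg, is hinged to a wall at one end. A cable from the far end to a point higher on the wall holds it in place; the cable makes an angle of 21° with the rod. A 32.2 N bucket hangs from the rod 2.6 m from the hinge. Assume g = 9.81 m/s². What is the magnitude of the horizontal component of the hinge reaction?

Take torques about the hinge: T sin 21° · 4.2 = 22.1×9.81×2.1 + 32.2×2.6 = 539 N·m.
So T = 539 / (0.3584 × 4.2) = 358.11 N.
ΣF_x = 0: H_x = T cos 21° = 334.32 N.

H_x ≈ 334 N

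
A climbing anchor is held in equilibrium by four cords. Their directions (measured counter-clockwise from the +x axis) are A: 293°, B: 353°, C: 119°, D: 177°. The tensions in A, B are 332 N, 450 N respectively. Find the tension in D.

Resolve: ΣF_x = 332 cos 293° + 450 cos 353° + T_C cos 119° + T_D cos 177° = 0.
        ΣF_y = 332 sin 293° + 450 sin 353° + T_C sin 119° + T_D sin 177° = 0.
The known terms sum to (576.4, -360.4) N, so -0.4848 T_C − 0.9986 T_D = -576.4 and 0.8746 T_C + 0.0523 T_D = 360.4.
Solving simultaneously: T_C = 388.9 N, T_D = 388.4 N.

T_D ≈ 388 N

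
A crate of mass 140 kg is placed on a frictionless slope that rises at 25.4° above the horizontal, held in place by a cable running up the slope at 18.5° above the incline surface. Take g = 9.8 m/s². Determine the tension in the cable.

T ≈ 621 N

Take axes along and perpendicular to the incline. Weight components: W sin 25.4° = 588.5 N down-slope, W cos 25.4° = 1239 N into the surface.
Along incline: T cos 18.5° = W sin 25.4° → T = 620.6 N.
Perpendicular: N = W cos 25.4° − T sin 18.5° = 1042 N.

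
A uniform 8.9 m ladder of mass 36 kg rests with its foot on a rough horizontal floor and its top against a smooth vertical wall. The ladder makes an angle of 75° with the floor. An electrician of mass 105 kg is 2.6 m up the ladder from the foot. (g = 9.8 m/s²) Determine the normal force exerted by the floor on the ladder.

N_floor ≈ 1380 N

ΣF_y = 0: N_floor = 36×9.8 + 105×9.8 = 1381.8 N.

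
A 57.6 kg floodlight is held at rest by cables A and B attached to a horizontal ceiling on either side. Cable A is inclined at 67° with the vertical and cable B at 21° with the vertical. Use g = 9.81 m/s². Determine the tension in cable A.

T_A ≈ 203 N

Angles from the horizontal: cable A is 90° − 67° = 23°, cable B is 90° − 21° = 69°.
Weight W = 57.6 × 9.81 = 565.1 N acts straight down.
Horizontal: T_A cos 23° = T_B cos 69°  →  T_B = 2.569 T_A.
Vertical: T_A sin 23° + T_B sin 69° = 565.1.
Substituting the horizontal relation into the vertical equation gives 2.789 T_A = 565.1, so T_A = 202.6 N.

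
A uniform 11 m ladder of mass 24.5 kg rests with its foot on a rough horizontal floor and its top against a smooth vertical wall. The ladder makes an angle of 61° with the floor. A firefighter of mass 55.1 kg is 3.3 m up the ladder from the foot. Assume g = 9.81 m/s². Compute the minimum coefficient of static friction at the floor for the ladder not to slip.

ΣF_y = 0: N_floor = 24.5×9.81 + 55.1×9.81 = 780.88 N.
Torques about the foot: N_wall · 11 sin 61° = 24.5×9.81×5.5 cos 61° + 55.1×9.81×3.3 cos 61° → N_wall = 156.5 N.
ΣF_x = 0: f_floor = N_wall = 156.5 N.
μ_min = f_floor / N_floor = 156.5 / 780.88 = 0.2004.

μ_min ≈ 0.200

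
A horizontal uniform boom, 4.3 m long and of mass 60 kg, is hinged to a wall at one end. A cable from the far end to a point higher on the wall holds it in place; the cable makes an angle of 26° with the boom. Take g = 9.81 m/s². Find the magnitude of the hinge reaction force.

|H| ≈ 671 N

Take torques about the hinge: T sin 26° · 4.3 = 60×9.81×2.15 = 1265.5 N·m.
So T = 1265.5 / (0.4384 × 4.3) = 671.35 N.
ΣF_x = 0: H_x = T cos 26° = 603.4 N.
ΣF_y = 0: H_y = (60×9.81) − T sin 26° = 588.6 − 294.3 = 294.3 N.
|H| = √(H_x² + H_y²) = √((603.4)² + (294.3)²) = 671.35 N.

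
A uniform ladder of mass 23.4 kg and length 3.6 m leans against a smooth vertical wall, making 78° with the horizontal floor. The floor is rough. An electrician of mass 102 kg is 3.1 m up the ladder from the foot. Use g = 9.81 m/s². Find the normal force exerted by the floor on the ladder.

ΣF_y = 0: N_floor = 23.4×9.81 + 102×9.81 = 1230.2 N.

N_floor ≈ 1230 N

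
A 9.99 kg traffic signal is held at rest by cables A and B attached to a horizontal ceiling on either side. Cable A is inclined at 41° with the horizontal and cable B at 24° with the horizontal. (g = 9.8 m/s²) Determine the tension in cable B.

T_B ≈ 81.5 N

Weight W = 9.99 × 9.8 = 97.9 N acts straight down.
Horizontal: T_A cos 41° = T_B cos 24°  →  T_A = 1.21 T_B.
Vertical: T_A sin 41° + T_B sin 24° = 97.9.
Substituting the horizontal relation into the vertical equation gives 1.201 T_B = 97.9, so T_B = 81.53 N.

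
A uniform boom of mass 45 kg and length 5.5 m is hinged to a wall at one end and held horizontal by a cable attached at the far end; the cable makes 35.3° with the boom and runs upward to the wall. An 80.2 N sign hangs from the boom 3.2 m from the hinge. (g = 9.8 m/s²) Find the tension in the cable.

T ≈ 462 N

Take torques about the hinge: T sin 35.3° · 5.5 = 45×9.8×2.75 + 80.2×3.2 = 1469.4 N·m.
So T = 1469.4 / (0.5779 × 5.5) = 462.33 N.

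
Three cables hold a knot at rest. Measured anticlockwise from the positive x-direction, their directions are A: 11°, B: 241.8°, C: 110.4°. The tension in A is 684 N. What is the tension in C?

Resolve: ΣF_x = 684 cos 11° + T_B cos 241.8° + T_C cos 110.4° = 0.
        ΣF_y = 684 sin 11° + T_B sin 241.8° + T_C sin 110.4° = 0.
The known terms sum to (671.4, 130.5) N, so -0.4726 T_B − 0.3486 T_C = -671.4 and -0.8813 T_B + 0.9373 T_C = -130.5.
Solving simultaneously: T_B = 899.6 N, T_C = 706.6 N.

T_C ≈ 707 N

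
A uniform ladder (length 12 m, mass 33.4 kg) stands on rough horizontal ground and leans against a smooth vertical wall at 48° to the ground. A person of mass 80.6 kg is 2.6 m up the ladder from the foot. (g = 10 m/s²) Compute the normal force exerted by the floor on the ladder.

ΣF_y = 0: N_floor = 33.4×10 + 80.6×10 = 1140 N.

N_floor ≈ 1140 N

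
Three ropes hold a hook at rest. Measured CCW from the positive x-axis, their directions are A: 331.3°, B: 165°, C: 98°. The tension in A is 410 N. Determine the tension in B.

Resolve: ΣF_x = 410 cos 331.3° + T_B cos 165° + T_C cos 98° = 0.
        ΣF_y = 410 sin 331.3° + T_B sin 165° + T_C sin 98° = 0.
The known terms sum to (359.6, -196.9) N, so -0.9659 T_B − 0.1392 T_C = -359.6 and 0.2588 T_B + 0.9903 T_C = 196.9.
Solving simultaneously: T_B = 357.1 N, T_C = 105.5 N.

T_B ≈ 357 N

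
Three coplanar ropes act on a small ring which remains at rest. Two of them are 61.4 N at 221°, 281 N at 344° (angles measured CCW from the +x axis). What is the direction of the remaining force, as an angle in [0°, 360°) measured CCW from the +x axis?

θ ≈ 152°

Sum the known components: ΣF_x = 223.8 N, ΣF_y = -117.7 N.
For equilibrium the remaining force must supply (−ΣF_x, −ΣF_y) = (-223.8, 117.7) N.
Magnitude = √((-223.8)² + (117.7)²) = 252.9 N; direction = atan2(117.7, -223.8) = 152.2°.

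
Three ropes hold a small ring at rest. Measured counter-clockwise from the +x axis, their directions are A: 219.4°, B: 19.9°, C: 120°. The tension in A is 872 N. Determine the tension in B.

T_B ≈ 874 N

Resolve: ΣF_x = 872 cos 219.4° + T_B cos 19.9° + T_C cos 120° = 0.
        ΣF_y = 872 sin 219.4° + T_B sin 19.9° + T_C sin 120° = 0.
The known terms sum to (-673.8, -553.5) N, so 0.9403 T_B − 0.5000 T_C = 673.8 and 0.3404 T_B + 0.8660 T_C = 553.5.
Solving simultaneously: T_B = 873.8 N, T_C = 295.7 N.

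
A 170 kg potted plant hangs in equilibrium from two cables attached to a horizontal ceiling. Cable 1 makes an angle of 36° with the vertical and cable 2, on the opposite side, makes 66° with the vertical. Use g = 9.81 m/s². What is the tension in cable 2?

Angles from the horizontal: cable 1 is 90° − 36° = 54°, cable 2 is 90° − 66° = 24°.
Weight W = 170 × 9.81 = 1668 N acts straight down.
Horizontal: T_1 cos 54° = T_2 cos 24°  →  T_1 = 1.554 T_2.
Vertical: T_1 sin 54° + T_2 sin 24° = 1668.
Substituting the horizontal relation into the vertical equation gives 1.664 T_2 = 1668, so T_2 = 1002 N.

T_2 ≈ 1000 N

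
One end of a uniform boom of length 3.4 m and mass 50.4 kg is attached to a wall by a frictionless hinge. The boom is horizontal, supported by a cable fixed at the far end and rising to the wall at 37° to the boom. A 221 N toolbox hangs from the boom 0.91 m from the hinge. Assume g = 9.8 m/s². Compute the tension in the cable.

T ≈ 509 N

Take torques about the hinge: T sin 37° · 3.4 = 50.4×9.8×1.7 + 221×0.91 = 1040.8 N·m.
So T = 1040.8 / (0.6018 × 3.4) = 508.64 N.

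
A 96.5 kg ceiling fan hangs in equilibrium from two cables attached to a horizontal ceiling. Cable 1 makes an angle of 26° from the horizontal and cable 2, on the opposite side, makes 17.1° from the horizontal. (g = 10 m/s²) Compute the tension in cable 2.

T_2 ≈ 1270 N

Weight W = 96.5 × 10 = 965 N acts straight down.
Horizontal: T_1 cos 26° = T_2 cos 17.1°  →  T_1 = 1.063 T_2.
Vertical: T_1 sin 26° + T_2 sin 17.1° = 965.
Substituting the horizontal relation into the vertical equation gives 0.7602 T_2 = 965, so T_2 = 1269 N.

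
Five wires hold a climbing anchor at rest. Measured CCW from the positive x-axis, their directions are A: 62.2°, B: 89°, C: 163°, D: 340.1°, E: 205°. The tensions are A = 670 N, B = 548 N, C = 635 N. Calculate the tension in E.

Resolve: ΣF_x = 670 cos 62.2° + 548 cos 89° + 635 cos 163° + T_D cos 340.1° + T_E cos 205° = 0.
        ΣF_y = 670 sin 62.2° + 548 sin 89° + 635 sin 163° + T_D sin 340.1° + T_E sin 205° = 0.
The known terms sum to (-285.2, 1326) N, so 0.9403 T_D − 0.9063 T_E = 285.2 and -0.3404 T_D − 0.4226 T_E = -1326.
Solving simultaneously: T_D = 1874 N, T_E = 1629 N.

T_E ≈ 1630 N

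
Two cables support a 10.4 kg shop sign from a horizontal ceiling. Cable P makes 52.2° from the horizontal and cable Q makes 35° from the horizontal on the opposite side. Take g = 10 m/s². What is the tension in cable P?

Weight W = 10.4 × 10 = 104 N acts straight down.
Horizontal: T_P cos 52.2° = T_Q cos 35°  →  T_Q = 0.7482 T_P.
Vertical: T_P sin 52.2° + T_Q sin 35° = 104.
Substituting the horizontal relation into the vertical equation gives 1.219 T_P = 104, so T_P = 85.29 N.

T_P ≈ 85.3 N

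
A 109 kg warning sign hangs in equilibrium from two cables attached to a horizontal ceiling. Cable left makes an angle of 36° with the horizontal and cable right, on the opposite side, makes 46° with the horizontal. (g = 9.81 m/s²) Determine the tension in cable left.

Weight W = 109 × 9.81 = 1069 N acts straight down.
Horizontal: T_left cos 36° = T_right cos 46°  →  T_right = 1.165 T_left.
Vertical: T_left sin 36° + T_right sin 46° = 1069.
Substituting the horizontal relation into the vertical equation gives 1.426 T_left = 1069, so T_left = 750.1 N.

T_left ≈ 750 N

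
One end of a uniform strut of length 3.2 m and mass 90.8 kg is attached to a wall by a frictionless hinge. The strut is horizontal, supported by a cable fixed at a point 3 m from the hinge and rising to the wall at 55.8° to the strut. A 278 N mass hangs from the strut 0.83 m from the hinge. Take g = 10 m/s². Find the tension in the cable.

Take torques about the hinge: T sin 55.8° · 3 = 90.8×10×1.6 + 278×0.83 = 1683.5 N·m.
So T = 1683.5 / (0.8271 × 3) = 678.51 N.

T ≈ 679 N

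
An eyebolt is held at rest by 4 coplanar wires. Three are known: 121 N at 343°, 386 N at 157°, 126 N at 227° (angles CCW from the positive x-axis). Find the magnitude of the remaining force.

Sum the known components: ΣF_x = -325.5 N, ΣF_y = 23.29 N.
For equilibrium the remaining force must supply (−ΣF_x, −ΣF_y) = (325.5, -23.29) N.
Magnitude = √((325.5)² + (-23.29)²) = 326.4 N; direction = atan2(-23.29, 325.5) = 355.9°.

F ≈ 326 N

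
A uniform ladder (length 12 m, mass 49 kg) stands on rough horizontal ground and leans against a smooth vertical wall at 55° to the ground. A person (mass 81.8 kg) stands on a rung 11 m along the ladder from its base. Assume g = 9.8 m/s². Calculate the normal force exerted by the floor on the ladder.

N_floor ≈ 1280 N

ΣF_y = 0: N_floor = 49×9.8 + 81.8×9.8 = 1281.8 N.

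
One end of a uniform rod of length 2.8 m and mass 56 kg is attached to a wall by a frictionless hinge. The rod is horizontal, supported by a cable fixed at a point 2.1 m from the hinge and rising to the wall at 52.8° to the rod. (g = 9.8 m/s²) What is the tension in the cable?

T ≈ 459 N

Take torques about the hinge: T sin 52.8° · 2.1 = 56×9.8×1.4 = 768.32 N·m.
So T = 768.32 / (0.7965 × 2.1) = 459.33 N.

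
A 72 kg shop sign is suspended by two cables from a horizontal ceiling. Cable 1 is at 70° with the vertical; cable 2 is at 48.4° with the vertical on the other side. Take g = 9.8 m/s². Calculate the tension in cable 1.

T_1 ≈ 600 N

Angles from the horizontal: cable 1 is 90° − 70° = 20°, cable 2 is 90° − 48.4° = 41.6°.
Weight W = 72 × 9.8 = 705.6 N acts straight down.
Horizontal: T_1 cos 20° = T_2 cos 41.6°  →  T_2 = 1.257 T_1.
Vertical: T_1 sin 20° + T_2 sin 41.6° = 705.6.
Substituting the horizontal relation into the vertical equation gives 1.176 T_1 = 705.6, so T_1 = 599.8 N.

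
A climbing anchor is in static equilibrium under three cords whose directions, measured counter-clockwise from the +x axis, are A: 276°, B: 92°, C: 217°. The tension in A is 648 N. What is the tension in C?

T_C ≈ 55.2 N

Resolve: ΣF_x = 648 cos 276° + T_B cos 92° + T_C cos 217° = 0.
        ΣF_y = 648 sin 276° + T_B sin 92° + T_C sin 217° = 0.
The known terms sum to (67.73, -644.5) N, so -0.0349 T_B − 0.7986 T_C = -67.73 and 0.9994 T_B − 0.6018 T_C = 644.5.
Solving simultaneously: T_B = 678.1 N, T_C = 55.18 N.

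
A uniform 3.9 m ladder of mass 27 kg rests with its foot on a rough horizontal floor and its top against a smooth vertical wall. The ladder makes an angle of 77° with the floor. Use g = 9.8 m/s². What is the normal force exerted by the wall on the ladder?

Torques about the foot: N_wall · 3.9 sin 77° = 27×9.8×1.95 cos 77° → N_wall = 30.544 N.

N_wall ≈ 30.5 N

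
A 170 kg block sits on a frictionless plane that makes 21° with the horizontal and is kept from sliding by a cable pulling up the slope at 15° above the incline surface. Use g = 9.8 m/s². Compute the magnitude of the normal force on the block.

Take axes along and perpendicular to the incline. Weight components: W sin 21° = 597 N down-slope, W cos 21° = 1555 N into the surface.
Along incline: T cos 15° = W sin 21° → T = 618.1 N.
Perpendicular: N = W cos 21° − T sin 15° = 1395 N.

N ≈ 1400 N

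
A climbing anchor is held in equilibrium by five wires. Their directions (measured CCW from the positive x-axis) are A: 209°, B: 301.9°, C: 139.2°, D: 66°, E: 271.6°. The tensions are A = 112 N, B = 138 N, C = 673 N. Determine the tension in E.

T_E ≈ 1380 N

Resolve: ΣF_x = 112 cos 209° + 138 cos 301.9° + 673 cos 139.2° + T_D cos 66° + T_E cos 271.6° = 0.
        ΣF_y = 112 sin 209° + 138 sin 301.9° + 673 sin 139.2° + T_D sin 66° + T_E sin 271.6° = 0.
The known terms sum to (-534.5, 268.3) N, so 0.4067 T_D + 0.0279 T_E = 534.5 and 0.9135 T_D − 0.9996 T_E = -268.3.
Solving simultaneously: T_D = 1219 N, T_E = 1383 N.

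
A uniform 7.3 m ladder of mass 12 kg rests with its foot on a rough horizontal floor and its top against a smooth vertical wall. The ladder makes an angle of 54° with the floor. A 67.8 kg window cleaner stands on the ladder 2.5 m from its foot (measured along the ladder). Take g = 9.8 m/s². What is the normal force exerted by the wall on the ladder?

N_wall ≈ 208 N

Torques about the foot: N_wall · 7.3 sin 54° = 12×9.8×3.65 cos 54° + 67.8×9.8×2.5 cos 54° → N_wall = 208.04 N.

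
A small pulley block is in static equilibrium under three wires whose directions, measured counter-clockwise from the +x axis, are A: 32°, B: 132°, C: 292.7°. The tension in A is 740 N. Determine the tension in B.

Resolve: ΣF_x = 740 cos 32° + T_B cos 132° + T_C cos 292.7° = 0.
        ΣF_y = 740 sin 32° + T_B sin 132° + T_C sin 292.7° = 0.
The known terms sum to (627.6, 392.1) N, so -0.6691 T_B + 0.3859 T_C = -627.6 and 0.7431 T_B − 0.9225 T_C = -392.1.
Solving simultaneously: T_B = 2210 N, T_C = 2205 N.

T_B ≈ 2210 N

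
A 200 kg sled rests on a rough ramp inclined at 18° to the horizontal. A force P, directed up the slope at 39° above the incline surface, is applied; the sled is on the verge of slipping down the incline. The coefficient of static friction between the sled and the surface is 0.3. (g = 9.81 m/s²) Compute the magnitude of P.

P ≈ 79 N

On the verge of sliding down the incline, friction equals μN and acts up the slope.
Perpendicular: N + P sin 39° = W cos 18° = 1866 N.
Along incline: P cos 39° + μN = W sin 18° with W sin 18° = 606.3 N.
Solving the pair for P and N: P = 79.03 N, N = 1816 N (and f = μN = 544.9 N).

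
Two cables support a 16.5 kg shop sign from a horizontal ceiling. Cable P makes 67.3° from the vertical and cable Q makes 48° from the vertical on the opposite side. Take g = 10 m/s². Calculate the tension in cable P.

T_P ≈ 136 N

Angles from the horizontal: cable P is 90° − 67.3° = 22.7°, cable Q is 90° − 48° = 42°.
Weight W = 16.5 × 10 = 165 N acts straight down.
Horizontal: T_P cos 22.7° = T_Q cos 42°  →  T_Q = 1.241 T_P.
Vertical: T_P sin 22.7° + T_Q sin 42° = 165.
Substituting the horizontal relation into the vertical equation gives 1.217 T_P = 165, so T_P = 135.6 N.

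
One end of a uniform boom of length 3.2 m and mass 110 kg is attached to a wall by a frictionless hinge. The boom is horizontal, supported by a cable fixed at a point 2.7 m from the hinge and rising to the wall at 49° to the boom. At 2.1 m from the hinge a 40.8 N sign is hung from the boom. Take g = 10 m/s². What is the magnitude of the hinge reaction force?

Take torques about the hinge: T sin 49° · 2.7 = 110×10×1.6 + 40.8×2.1 = 1845.7 N·m.
So T = 1845.7 / (0.7547 × 2.7) = 905.76 N.
ΣF_x = 0: H_x = T cos 49° = 594.23 N.
ΣF_y = 0: H_y = (110×10 + 40.8) − T sin 49° = 1140.8 − 683.59 = 457.21 N.
|H| = √(H_x² + H_y²) = √((594.23)² + (457.21)²) = 749.77 N.

|H| ≈ 750 N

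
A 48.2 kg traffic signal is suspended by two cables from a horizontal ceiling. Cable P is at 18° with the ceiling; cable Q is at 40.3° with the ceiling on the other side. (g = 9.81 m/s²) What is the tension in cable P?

T_P ≈ 424 N

Weight W = 48.2 × 9.81 = 472.8 N acts straight down.
Horizontal: T_P cos 18° = T_Q cos 40.3°  →  T_Q = 1.247 T_P.
Vertical: T_P sin 18° + T_Q sin 40.3° = 472.8.
Substituting the horizontal relation into the vertical equation gives 1.116 T_P = 472.8, so T_P = 423.9 N.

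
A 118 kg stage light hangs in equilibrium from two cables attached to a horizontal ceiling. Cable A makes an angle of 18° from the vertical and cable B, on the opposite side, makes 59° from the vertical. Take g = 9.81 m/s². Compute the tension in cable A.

T_A ≈ 1020 N

Angles from the horizontal: cable A is 90° − 18° = 72°, cable B is 90° − 59° = 31°.
Weight W = 118 × 9.81 = 1158 N acts straight down.
Horizontal: T_A cos 72° = T_B cos 31°  →  T_B = 0.3605 T_A.
Vertical: T_A sin 72° + T_B sin 31° = 1158.
Substituting the horizontal relation into the vertical equation gives 1.137 T_A = 1158, so T_A = 1018 N.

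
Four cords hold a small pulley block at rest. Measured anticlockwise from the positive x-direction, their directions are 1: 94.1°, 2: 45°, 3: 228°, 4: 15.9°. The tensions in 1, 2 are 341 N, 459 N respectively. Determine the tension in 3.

Resolve: ΣF_x = 341 cos 94.1° + 459 cos 45° + T_3 cos 228° + T_4 cos 15.9° = 0.
        ΣF_y = 341 sin 94.1° + 459 sin 45° + T_3 sin 228° + T_4 sin 15.9° = 0.
The known terms sum to (300.2, 664.7) N, so -0.6691 T_3 + 0.9617 T_4 = -300.2 and -0.7431 T_3 + 0.2740 T_4 = -664.7.
Solving simultaneously: T_3 = 1048 N, T_4 = 417.2 N.

T_3 ≈ 1050 N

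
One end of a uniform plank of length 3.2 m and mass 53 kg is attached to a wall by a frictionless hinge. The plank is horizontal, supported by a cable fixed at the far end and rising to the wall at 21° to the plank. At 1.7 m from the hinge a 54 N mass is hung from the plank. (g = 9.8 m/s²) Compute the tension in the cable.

Take torques about the hinge: T sin 21° · 3.2 = 53×9.8×1.6 + 54×1.7 = 922.84 N·m.
So T = 922.84 / (0.3584 × 3.2) = 804.72 N.

T ≈ 805 N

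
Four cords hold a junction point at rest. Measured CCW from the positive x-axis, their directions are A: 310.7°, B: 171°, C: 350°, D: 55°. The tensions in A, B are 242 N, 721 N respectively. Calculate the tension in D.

Resolve: ΣF_x = 242 cos 310.7° + 721 cos 171° + T_C cos 350° + T_D cos 55° = 0.
        ΣF_y = 242 sin 310.7° + 721 sin 171° + T_C sin 350° + T_D sin 55° = 0.
The known terms sum to (-554.3, -70.68) N, so 0.9848 T_C + 0.5736 T_D = 554.3 and -0.1736 T_C + 0.8192 T_D = 70.68.
Solving simultaneously: T_C = 456.3 N, T_D = 183 N.

T_D ≈ 183 N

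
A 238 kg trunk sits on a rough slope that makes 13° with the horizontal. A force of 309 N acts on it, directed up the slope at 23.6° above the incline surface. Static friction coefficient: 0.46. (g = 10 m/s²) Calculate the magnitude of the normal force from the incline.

Axes along / perpendicular to the incline. W sin 13° = 535.4 N down-slope; W cos 13° = 2319 N into the surface.
Perpendicular: N = W cos 13° − P sin 23.6° = 2319 − 123.7 = 2195 N.
Along incline: P cos 23.6° + f = W sin 13° (friction acts up-slope) → f = 535.4 − 283.2 = 252.2 N.
|f| = 252.2 N ≤ μN = 1010 N, so the trunk is indeed static.

N ≈ 2200 N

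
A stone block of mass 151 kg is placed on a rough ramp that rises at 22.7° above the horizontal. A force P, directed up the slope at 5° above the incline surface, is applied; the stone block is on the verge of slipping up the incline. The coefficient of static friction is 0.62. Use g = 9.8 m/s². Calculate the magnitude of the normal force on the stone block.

N ≈ 1250 N

On the verge of sliding up the incline, friction equals μN and acts down the slope.
Perpendicular: N + P sin 5° = W cos 22.7° = 1365 N.
Along incline: P cos 5° = W sin 22.7° + μN  with W sin 22.7° = 571.1 N.
Solving the pair for P and N: P = 1350 N, N = 1248 N (and f = μN = 773.5 N).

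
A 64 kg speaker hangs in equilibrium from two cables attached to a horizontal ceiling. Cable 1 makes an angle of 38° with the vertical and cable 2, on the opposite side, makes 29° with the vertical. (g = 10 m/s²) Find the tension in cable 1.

T_1 ≈ 337 N

Angles from the horizontal: cable 1 is 90° − 38° = 52°, cable 2 is 90° − 29° = 61°.
Weight W = 64 × 10 = 640 N acts straight down.
Horizontal: T_1 cos 52° = T_2 cos 61°  →  T_2 = 1.27 T_1.
Vertical: T_1 sin 52° + T_2 sin 61° = 640.
Substituting the horizontal relation into the vertical equation gives 1.899 T_1 = 640, so T_1 = 337.1 N.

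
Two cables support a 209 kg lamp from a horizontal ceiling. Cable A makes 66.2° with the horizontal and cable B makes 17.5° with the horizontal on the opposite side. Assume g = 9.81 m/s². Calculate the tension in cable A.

T_A ≈ 1970 N

Weight W = 209 × 9.81 = 2050 N acts straight down.
Horizontal: T_A cos 66.2° = T_B cos 17.5°  →  T_B = 0.4231 T_A.
Vertical: T_A sin 66.2° + T_B sin 17.5° = 2050.
Substituting the horizontal relation into the vertical equation gives 1.042 T_A = 2050, so T_A = 1967 N.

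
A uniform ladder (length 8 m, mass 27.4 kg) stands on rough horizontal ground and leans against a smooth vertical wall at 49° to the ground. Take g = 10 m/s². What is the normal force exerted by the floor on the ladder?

ΣF_y = 0: N_floor = 27.4×10 = 274 N.

N_floor ≈ 274 N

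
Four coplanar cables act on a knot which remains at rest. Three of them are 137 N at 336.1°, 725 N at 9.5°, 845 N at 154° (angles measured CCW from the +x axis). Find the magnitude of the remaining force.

F ≈ 442 N

Sum the known components: ΣF_x = 80.83 N, ΣF_y = 434.6 N.
For equilibrium the remaining force must supply (−ΣF_x, −ΣF_y) = (-80.83, -434.6) N.
Magnitude = √((-80.83)² + (-434.6)²) = 442 N; direction = atan2(-434.6, -80.83) = 259.5°.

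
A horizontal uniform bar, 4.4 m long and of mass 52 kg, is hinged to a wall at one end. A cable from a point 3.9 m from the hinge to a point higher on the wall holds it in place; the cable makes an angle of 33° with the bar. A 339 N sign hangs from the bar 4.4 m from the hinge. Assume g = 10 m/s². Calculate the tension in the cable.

Take torques about the hinge: T sin 33° · 3.9 = 52×10×2.2 + 339×4.4 = 2635.6 N·m.
So T = 2635.6 / (0.5446 × 3.9) = 1240.8 N.

T ≈ 1240 N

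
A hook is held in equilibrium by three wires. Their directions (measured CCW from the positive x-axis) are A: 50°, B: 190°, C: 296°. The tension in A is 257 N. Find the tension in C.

T_C ≈ 172 N

Resolve: ΣF_x = 257 cos 50° + T_B cos 190° + T_C cos 296° = 0.
        ΣF_y = 257 sin 50° + T_B sin 190° + T_C sin 296° = 0.
The known terms sum to (165.2, 196.9) N, so -0.9848 T_B + 0.4384 T_C = -165.2 and -0.1736 T_B − 0.8988 T_C = -196.9.
Solving simultaneously: T_B = 244.2 N, T_C = 171.9 N.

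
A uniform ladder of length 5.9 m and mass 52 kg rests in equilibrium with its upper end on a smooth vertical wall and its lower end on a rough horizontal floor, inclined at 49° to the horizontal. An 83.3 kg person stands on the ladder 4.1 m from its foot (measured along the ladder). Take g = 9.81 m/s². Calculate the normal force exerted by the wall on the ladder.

N_wall ≈ 715 N

Torques about the foot: N_wall · 5.9 sin 49° = 52×9.81×2.95 cos 49° + 83.3×9.81×4.1 cos 49° → N_wall = 715.36 N.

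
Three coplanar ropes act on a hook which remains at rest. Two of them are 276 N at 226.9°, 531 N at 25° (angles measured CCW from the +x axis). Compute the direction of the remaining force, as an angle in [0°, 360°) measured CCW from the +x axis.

Sum the known components: ΣF_x = 292.7 N, ΣF_y = 22.89 N.
For equilibrium the remaining force must supply (−ΣF_x, −ΣF_y) = (-292.7, -22.89) N.
Magnitude = √((-292.7)² + (-22.89)²) = 293.6 N; direction = atan2(-22.89, -292.7) = 184.5°.

θ ≈ 184°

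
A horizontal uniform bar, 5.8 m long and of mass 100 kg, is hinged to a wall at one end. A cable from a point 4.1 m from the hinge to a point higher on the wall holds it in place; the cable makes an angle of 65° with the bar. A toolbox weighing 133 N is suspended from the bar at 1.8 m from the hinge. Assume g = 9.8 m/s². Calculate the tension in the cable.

T ≈ 829 N

Take torques about the hinge: T sin 65° · 4.1 = 100×9.8×2.9 + 133×1.8 = 3081.4 N·m.
So T = 3081.4 / (0.9063 × 4.1) = 829.26 N.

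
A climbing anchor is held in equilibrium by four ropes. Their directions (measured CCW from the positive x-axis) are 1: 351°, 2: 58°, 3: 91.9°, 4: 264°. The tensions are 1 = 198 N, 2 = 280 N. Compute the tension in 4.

T_4 ≈ 2550 N

Resolve: ΣF_x = 198 cos 351° + 280 cos 58° + T_3 cos 91.9° + T_4 cos 264° = 0.
        ΣF_y = 198 sin 351° + 280 sin 58° + T_3 sin 91.9° + T_4 sin 264° = 0.
The known terms sum to (343.9, 206.5) N, so -0.0332 T_3 − 0.1045 T_4 = -343.9 and 0.9995 T_3 − 0.9945 T_4 = -206.5.
Solving simultaneously: T_3 = 2332 N, T_4 = 2551 N.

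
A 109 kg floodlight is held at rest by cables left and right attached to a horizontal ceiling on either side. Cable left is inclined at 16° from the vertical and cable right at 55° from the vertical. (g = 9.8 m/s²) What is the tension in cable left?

T_left ≈ 925 N

Angles from the horizontal: cable left is 90° − 16° = 74°, cable right is 90° − 55° = 35°.
Weight W = 109 × 9.8 = 1068 N acts straight down.
Horizontal: T_left cos 74° = T_right cos 35°  →  T_right = 0.3365 T_left.
Vertical: T_left sin 74° + T_right sin 35° = 1068.
Substituting the horizontal relation into the vertical equation gives 1.154 T_left = 1068, so T_left = 925.4 N.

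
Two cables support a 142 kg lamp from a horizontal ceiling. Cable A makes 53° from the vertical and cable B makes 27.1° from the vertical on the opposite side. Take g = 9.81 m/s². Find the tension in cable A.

T_A ≈ 644 N

Angles from the horizontal: cable A is 90° − 53° = 37°, cable B is 90° − 27.1° = 62.9°.
Weight W = 142 × 9.81 = 1393 N acts straight down.
Horizontal: T_A cos 37° = T_B cos 62.9°  →  T_B = 1.753 T_A.
Vertical: T_A sin 37° + T_B sin 62.9° = 1393.
Substituting the horizontal relation into the vertical equation gives 2.162 T_A = 1393, so T_A = 644.2 N.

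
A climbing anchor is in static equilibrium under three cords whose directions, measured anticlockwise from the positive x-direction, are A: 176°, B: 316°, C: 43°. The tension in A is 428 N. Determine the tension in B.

T_B ≈ 313 N

Resolve: ΣF_x = 428 cos 176° + T_B cos 316° + T_C cos 43° = 0.
        ΣF_y = 428 sin 176° + T_B sin 316° + T_C sin 43° = 0.
The known terms sum to (-427, 29.86) N, so 0.7193 T_B + 0.7314 T_C = 427 and -0.6947 T_B + 0.6820 T_C = -29.86.
Solving simultaneously: T_B = 313.4 N, T_C = 275.5 N.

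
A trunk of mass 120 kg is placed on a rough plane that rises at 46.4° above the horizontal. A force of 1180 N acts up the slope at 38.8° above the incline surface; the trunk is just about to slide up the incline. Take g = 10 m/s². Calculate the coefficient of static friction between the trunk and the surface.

μ ≈ 0.574

On the verge of sliding up the incline, friction is at its maximum μN and acts down the slope.
Perpendicular to incline: N = W cos 46.4° − P sin 38.8° = 827.5 − 739.4 = 88.15 N.
Along incline: P cos 38.8° − μN = W sin 46.4° → μ = −(W sin 46.4° − P cos 38.8°) / N = 0.5742.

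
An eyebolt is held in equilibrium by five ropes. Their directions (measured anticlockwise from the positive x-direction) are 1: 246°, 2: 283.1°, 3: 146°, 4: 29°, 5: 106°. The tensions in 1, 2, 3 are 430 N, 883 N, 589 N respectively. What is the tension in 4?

T_4 ≈ 718 N

Resolve: ΣF_x = 430 cos 246° + 883 cos 283.1° + 589 cos 146° + T_4 cos 29° + T_5 cos 106° = 0.
        ΣF_y = 430 sin 246° + 883 sin 283.1° + 589 sin 146° + T_4 sin 29° + T_5 sin 106° = 0.
The known terms sum to (-463.1, -923.5) N, so 0.8746 T_4 − 0.2756 T_5 = 463.1 and 0.4848 T_4 + 0.9613 T_5 = 923.5.
Solving simultaneously: T_4 = 718.1 N, T_5 = 598.5 N.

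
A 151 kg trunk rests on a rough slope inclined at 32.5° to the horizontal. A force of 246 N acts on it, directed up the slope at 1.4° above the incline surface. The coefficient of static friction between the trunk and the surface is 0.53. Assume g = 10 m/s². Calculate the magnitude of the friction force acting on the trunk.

f ≈ 565 N

Axes along / perpendicular to the incline. W sin 32.5° = 811.3 N down-slope; W cos 32.5° = 1274 N into the surface.
Perpendicular: N = W cos 32.5° − P sin 1.4° = 1274 − 6.01 = 1268 N.
Along incline: P cos 1.4° + f = W sin 32.5° (friction acts up-slope) → f = 811.3 − 245.9 = 565.4 N.
|f| = 565.4 N ≤ μN = 671.8 N, so the trunk is indeed static.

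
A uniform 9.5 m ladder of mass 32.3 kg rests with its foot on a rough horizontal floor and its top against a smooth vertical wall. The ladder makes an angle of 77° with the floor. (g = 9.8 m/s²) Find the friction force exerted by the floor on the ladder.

Torques about the foot: N_wall · 9.5 sin 77° = 32.3×9.8×4.75 cos 77° → N_wall = 36.54 N.
ΣF_x = 0: f_floor = N_wall = 36.54 N.

f ≈ 36.5 N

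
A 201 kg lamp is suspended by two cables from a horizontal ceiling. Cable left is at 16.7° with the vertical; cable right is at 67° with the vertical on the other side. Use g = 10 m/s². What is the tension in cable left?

Angles from the horizontal: cable left is 90° − 16.7° = 73.3°, cable right is 90° − 67° = 23°.
Weight W = 201 × 10 = 2010 N acts straight down.
Horizontal: T_left cos 73.3° = T_right cos 23°  →  T_right = 0.3122 T_left.
Vertical: T_left sin 73.3° + T_right sin 23° = 2010.
Substituting the horizontal relation into the vertical equation gives 1.08 T_left = 2010, so T_left = 1861 N.

T_left ≈ 1860 N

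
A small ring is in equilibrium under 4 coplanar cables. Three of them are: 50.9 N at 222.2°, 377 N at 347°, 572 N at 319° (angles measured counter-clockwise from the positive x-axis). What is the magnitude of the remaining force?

F ≈ 908 N

Sum the known components: ΣF_x = 761.3 N, ΣF_y = -494.3 N.
For equilibrium the remaining force must supply (−ΣF_x, −ΣF_y) = (-761.3, 494.3) N.
Magnitude = √((-761.3)² + (494.3)²) = 907.7 N; direction = atan2(494.3, -761.3) = 147.0°.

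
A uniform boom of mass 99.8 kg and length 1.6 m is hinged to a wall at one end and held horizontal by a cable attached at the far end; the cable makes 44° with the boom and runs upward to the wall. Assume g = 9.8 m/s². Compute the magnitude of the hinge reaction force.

Take torques about the hinge: T sin 44° · 1.6 = 99.8×9.8×0.8 = 782.43 N·m.
So T = 782.43 / (0.6947 × 1.6) = 703.97 N.
ΣF_x = 0: H_x = T cos 44° = 506.4 N.
ΣF_y = 0: H_y = (99.8×9.8) − T sin 44° = 978.04 − 489.02 = 489.02 N.
|H| = √(H_x² + H_y²) = √((506.4)² + (489.02)²) = 703.97 N.

|H| ≈ 704 N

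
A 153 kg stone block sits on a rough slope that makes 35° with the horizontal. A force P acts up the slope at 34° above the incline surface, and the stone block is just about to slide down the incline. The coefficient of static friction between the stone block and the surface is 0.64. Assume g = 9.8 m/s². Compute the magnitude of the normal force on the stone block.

On the verge of sliding down the incline, friction equals μN and acts up the slope.
Perpendicular: N + P sin 34° = W cos 35° = 1228 N.
Along incline: P cos 34° + μN = W sin 35° with W sin 35° = 860 N.
Solving the pair for P and N: P = 157 N, N = 1140 N (and f = μN = 729.9 N).

N ≈ 1140 N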